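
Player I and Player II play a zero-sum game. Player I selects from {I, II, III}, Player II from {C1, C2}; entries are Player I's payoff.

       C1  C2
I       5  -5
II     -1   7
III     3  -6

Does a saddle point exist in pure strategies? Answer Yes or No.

No

Row minima: I → -5, II → -1, III → -6; maximin = -1.
Column maxima: C1 → 5, C2 → 7; minimax = 5.
-1 ≠ 5, so no pure-strategy equilibrium exists.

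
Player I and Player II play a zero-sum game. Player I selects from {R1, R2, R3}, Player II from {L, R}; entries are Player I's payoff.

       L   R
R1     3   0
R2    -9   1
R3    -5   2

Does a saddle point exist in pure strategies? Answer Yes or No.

Row minima: R1 → 0, R2 → -9, R3 → -5; maximin = 0.
Column maxima: L → 3, R → 2; minimax = 2.
0 ≠ 2, so no pure-strategy equilibrium exists.

No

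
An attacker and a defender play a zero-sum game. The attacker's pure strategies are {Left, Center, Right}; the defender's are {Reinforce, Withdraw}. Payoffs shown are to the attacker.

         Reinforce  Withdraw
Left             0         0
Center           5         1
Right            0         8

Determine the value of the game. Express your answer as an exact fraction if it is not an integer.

10/3

Row minima: Left → 0, Center → 1, Right → 0; maximin = 1.
Column maxima: Reinforce → 5, Withdraw → 8; minimax = 5.
1 ≠ 5, so there is no saddle point; optimal play is mixed.
Left is strictly dominated by Center, so the attacker never plays it.
On the remaining 2×2 (Center, Right vs Reinforce, Withdraw):
Let the attacker play Center with probability p. Expected payoff against Reinforce: 5p + 0(1−p) = 5p; against Withdraw: 1p + 8(1−p) = −7p + 8.
Setting these equal: 5p = −7p + 8 ⇒ 12p = 8 ⇒ p = 2/3, and the value is (5)·(2/3) = 10/3.
For the defender: with q = P(Reinforce), equating Center's and Right's payoffs gives 4q + 1 = −8q + 8 ⇒ q = 7/12.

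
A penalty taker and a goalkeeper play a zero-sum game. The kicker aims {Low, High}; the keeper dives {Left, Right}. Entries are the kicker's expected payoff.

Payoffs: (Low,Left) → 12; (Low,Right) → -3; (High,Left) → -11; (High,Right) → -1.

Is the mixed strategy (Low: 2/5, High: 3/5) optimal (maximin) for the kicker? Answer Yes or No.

Yes

Against Left this mix gives (2/5)·12 + (3/5)·(-11) = -9/5.
Against Right this mix gives (2/5)·(-3) + (3/5)·(-1) = -9/5.
All of the keeper's active replies (Left, Right) yield -9/5, and no column does worse for the kicker. The mix makes the keeper indifferent and guarantees -9/5, so it is optimal.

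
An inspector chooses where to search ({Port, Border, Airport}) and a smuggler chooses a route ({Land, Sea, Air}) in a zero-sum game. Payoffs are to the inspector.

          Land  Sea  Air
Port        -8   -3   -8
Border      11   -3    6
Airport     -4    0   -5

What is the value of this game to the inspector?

-15/14

Row minima: Port → -8, Border → -3, Airport → -5; maximin = -3.
Column maxima: Land → 11, Sea → 0, Air → 6; minimax = 0.
-3 ≠ 0, so there is no saddle point; optimal play is mixed.
Port is strictly dominated by Airport, so the inspector never plays it.
With Port eliminated, Land is strictly dominated by Air (it gives the inspector strictly more in every remaining row), so the smuggler never plays it.
On the remaining 2×2 (Border, Airport vs Sea, Air):
Let the inspector play Border with probability p. Expected payoff against Sea: (-3)p + 0(1−p) = −3p; against Air: 6p + (-5)(1−p) = 11p − 5.
Setting these equal: −3p = 11p − 5 ⇒ −14p = -5 ⇒ p = 5/14, and the value is (-3)·(5/14) = -15/14.
For the smuggler: with q = P(Sea), equating Border's and Airport's payoffs gives −9q + 6 = 5q − 5 ⇒ q = 11/14.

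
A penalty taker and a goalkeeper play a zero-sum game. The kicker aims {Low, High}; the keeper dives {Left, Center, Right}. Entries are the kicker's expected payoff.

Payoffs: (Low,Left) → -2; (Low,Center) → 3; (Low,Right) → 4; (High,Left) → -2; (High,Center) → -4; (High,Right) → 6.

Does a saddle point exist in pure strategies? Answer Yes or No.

Row minima: Low → -2, High → -4; maximin = -2.
Column maxima: Left → -2, Center → 3, Right → 6; minimax = -2.
maximin = minimax = -2, so a saddle point exists.

Yes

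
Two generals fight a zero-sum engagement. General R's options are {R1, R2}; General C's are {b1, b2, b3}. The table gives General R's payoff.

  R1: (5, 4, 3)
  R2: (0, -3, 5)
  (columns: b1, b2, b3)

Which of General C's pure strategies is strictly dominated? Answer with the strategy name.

b1

b2 holds General R's payoff strictly below b1 in every row: 4 < 5, -3 < 0.
So b1 is strictly dominated for General C.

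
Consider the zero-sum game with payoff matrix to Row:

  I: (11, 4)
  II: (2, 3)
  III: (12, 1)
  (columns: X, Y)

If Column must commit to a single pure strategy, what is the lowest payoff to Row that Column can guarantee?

4

Column maxima: X → 12, Y → 4.
The smallest of these is 4.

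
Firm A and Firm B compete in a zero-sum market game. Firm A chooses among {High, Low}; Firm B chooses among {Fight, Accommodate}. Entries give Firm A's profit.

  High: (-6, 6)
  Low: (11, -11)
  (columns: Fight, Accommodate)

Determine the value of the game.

0

Row minima: High → -6, Low → -11; maximin = -6.
Column maxima: Fight → 11, Accommodate → 6; minimax = 6.
-6 ≠ 6, so there is no saddle point; optimal play is mixed.
Let Firm A play High with probability p. Expected payoff against Fight: (-6)p + 11(1−p) = −17p + 11; against Accommodate: 6p + (-11)(1−p) = 17p − 11.
Setting these equal: −17p + 11 = 17p − 11 ⇒ −34p = -22 ⇒ p = 11/17, and the value is (-17)·(11/17) + 11 = 0.
For Firm B: with q = P(Fight), equating High's and Low's payoffs gives −12q + 6 = 22q − 11 ⇒ q = 1/2.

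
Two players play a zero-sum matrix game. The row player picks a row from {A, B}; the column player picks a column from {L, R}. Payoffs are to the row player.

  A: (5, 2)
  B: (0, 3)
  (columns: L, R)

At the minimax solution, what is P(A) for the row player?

1/2

Row minima: A → 2, B → 0; maximin = 2.
Column maxima: L → 5, R → 3; minimax = 3.
2 ≠ 3, so there is no saddle point; optimal play is mixed.
Let the row player play A with probability p. Expected payoff against L: 5p + 0(1−p) = 5p; against R: 2p + 3(1−p) = −p + 3.
Setting these equal: 5p = −p + 3 ⇒ 6p = 3 ⇒ p = 1/2, and the value is (5)·(1/2) = 5/2.
For the column player: with q = P(L), equating A's and B's payoffs gives 3q + 2 = −3q + 3 ⇒ q = 1/6.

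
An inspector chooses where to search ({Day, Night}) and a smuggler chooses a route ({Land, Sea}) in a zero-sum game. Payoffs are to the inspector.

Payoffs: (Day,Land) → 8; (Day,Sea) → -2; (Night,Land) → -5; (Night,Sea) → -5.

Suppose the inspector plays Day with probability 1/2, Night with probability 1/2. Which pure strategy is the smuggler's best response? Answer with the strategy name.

If the smuggler plays Land, the inspector's expected payoff is (1/2)·8 + (1/2)·(-5) = 3/2.
If the smuggler plays Sea, the inspector's expected payoff is (1/2)·(-2) + (1/2)·(-5) = -7/2.
The smuggler minimizes the inspector's payoff; the smallest is -7/2, so the best response is Sea.

Sea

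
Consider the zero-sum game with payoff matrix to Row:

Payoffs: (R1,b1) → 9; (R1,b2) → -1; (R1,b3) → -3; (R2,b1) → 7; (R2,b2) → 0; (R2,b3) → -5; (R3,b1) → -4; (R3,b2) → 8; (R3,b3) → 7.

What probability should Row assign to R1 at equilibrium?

11/23

Row minima: R1 → -3, R2 → -5, R3 → -4; maximin = -3.
Column maxima: b1 → 9, b2 → 8, b3 → 7; minimax = 7.
-3 ≠ 7, so there is no saddle point; optimal play is mixed.
b2 is strictly dominated by b3 (it gives Row strictly more in every row), so Column never plays it.
With b2 eliminated, R2 is strictly dominated by R1 (R1 gives Row strictly more in every remaining column), so Row never plays it.
On the remaining 2×2 (R1, R3 vs b1, b3):
Let Row play R1 with probability p. Expected payoff against b1: 9p + (-4)(1−p) = 13p − 4; against b3: (-3)p + 7(1−p) = −10p + 7.
Setting these equal: 13p − 4 = −10p + 7 ⇒ 23p = 11 ⇒ p = 11/23, and the value is (13)·(11/23) − 4 = 51/23.
For Column: with q = P(b1), equating R1's and R3's payoffs gives 12q − 3 = −11q + 7 ⇒ q = 10/23.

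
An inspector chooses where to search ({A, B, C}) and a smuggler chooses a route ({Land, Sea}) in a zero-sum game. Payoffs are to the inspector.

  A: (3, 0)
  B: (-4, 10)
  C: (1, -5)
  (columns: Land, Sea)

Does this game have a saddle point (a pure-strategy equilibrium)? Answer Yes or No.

No

Row minima: A → 0, B → -4, C → -5; maximin = 0.
Column maxima: Land → 3, Sea → 10; minimax = 3.
0 ≠ 3, so no pure-strategy equilibrium exists.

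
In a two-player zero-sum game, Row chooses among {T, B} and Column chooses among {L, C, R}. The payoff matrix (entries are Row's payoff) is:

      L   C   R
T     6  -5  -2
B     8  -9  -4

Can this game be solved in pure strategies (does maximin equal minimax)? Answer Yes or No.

Row minima: T → -5, B → -9; maximin = -5.
Column maxima: L → 8, C → -5, R → -2; minimax = -5.
maximin = minimax = -5, so a saddle point exists.

Yes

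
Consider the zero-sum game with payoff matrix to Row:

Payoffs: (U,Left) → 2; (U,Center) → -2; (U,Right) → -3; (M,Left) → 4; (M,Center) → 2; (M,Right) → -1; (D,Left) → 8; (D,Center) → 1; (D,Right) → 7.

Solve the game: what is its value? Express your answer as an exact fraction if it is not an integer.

Row minima: U → -3, M → -1, D → 1; maximin = 1.
Column maxima: Left → 8, Center → 2, Right → 7; minimax = 2.
1 ≠ 2, so there is no saddle point; optimal play is mixed.
U is strictly dominated by M, so Row never plays it.
Left is strictly dominated by Center (it gives Row strictly more in every row), so Column never plays it.
On the remaining 2×2 (M, D vs Center, Right):
Let Row play M with probability p. Expected payoff against Center: 2p + 1(1−p) = p + 1; against Right: (-1)p + 7(1−p) = −8p + 7.
Setting these equal: p + 1 = −8p + 7 ⇒ 9p = 6 ⇒ p = 2/3, and the value is (1)·(2/3) + 1 = 5/3.
For Column: with q = P(Center), equating M's and D's payoffs gives 3q − 1 = −6q + 7 ⇒ q = 8/9.

5/3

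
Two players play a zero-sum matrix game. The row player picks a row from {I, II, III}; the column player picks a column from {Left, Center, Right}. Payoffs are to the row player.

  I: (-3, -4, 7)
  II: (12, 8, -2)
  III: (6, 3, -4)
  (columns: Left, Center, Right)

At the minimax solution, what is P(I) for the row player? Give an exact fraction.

Row minima: I → -4, II → -2, III → -4; maximin = -2.
Column maxima: Left → 12, Center → 8, Right → 7; minimax = 7.
-2 ≠ 7, so there is no saddle point; optimal play is mixed.
III is strictly dominated by II, so the row player never plays it.
Left is strictly dominated by Center (it gives the row player strictly more in every row), so the column player never plays it.
On the remaining 2×2 (I, II vs Center, Right):
Let the row player play I with probability p. Expected payoff against Center: (-4)p + 8(1−p) = −12p + 8; against Right: 7p + (-2)(1−p) = 9p − 2.
Setting these equal: −12p + 8 = 9p − 2 ⇒ −21p = -10 ⇒ p = 10/21, and the value is (-12)·(10/21) + 8 = 16/7.
For the column player: with q = P(Center), equating I's and II's payoffs gives −11q + 7 = 10q − 2 ⇒ q = 3/7.

10/21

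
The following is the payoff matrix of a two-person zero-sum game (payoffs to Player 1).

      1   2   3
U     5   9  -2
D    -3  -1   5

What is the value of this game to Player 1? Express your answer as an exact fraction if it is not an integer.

Row minima: U → -2, D → -3; maximin = -2.
Column maxima: 1 → 5, 2 → 9, 3 → 5; minimax = 5.
-2 ≠ 5, so there is no saddle point; optimal play is mixed.
2 is strictly dominated by 1 (it gives Player 1 strictly more in every row), so Player 2 never plays it.
On the remaining 2×2 (U, D vs 1, 3):
Let Player 1 play U with probability p. Expected payoff against 1: 5p + (-3)(1−p) = 8p − 3; against 3: (-2)p + 5(1−p) = −7p + 5.
Setting these equal: 8p − 3 = −7p + 5 ⇒ 15p = 8 ⇒ p = 8/15, and the value is (8)·(8/15) − 3 = 19/15.
For Player 2: with q = P(1), equating U's and D's payoffs gives 7q − 2 = −8q + 5 ⇒ q = 7/15.

19/15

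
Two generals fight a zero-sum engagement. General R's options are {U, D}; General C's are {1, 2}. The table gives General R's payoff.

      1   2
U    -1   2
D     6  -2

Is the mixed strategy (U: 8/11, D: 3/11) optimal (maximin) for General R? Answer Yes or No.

Yes

Against 1 this mix gives (8/11)·(-1) + (3/11)·6 = 10/11.
Against 2 this mix gives (8/11)·2 + (3/11)·(-2) = 10/11.
All of General C's active replies (1, 2) yield 10/11, and no column does worse for General R. The mix makes General C indifferent and guarantees 10/11, so it is optimal.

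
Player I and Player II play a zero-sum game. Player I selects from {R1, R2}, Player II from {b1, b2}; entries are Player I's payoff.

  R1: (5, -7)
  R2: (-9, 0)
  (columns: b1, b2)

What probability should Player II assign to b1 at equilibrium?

Row minima: R1 → -7, R2 → -9; maximin = -7.
Column maxima: b1 → 5, b2 → 0; minimax = 0.
-7 ≠ 0, so there is no saddle point; optimal play is mixed.
Let Player I play R1 with probability p. Expected payoff against b1: 5p + (-9)(1−p) = 14p − 9; against b2: (-7)p + 0(1−p) = −7p.
Setting these equal: 14p − 9 = −7p ⇒ 21p = 9 ⇒ p = 3/7, and the value is (14)·(3/7) − 9 = -3.
For Player II: with q = P(b1), equating R1's and R2's payoffs gives 12q − 7 = −9q ⇒ q = 1/3.

1/3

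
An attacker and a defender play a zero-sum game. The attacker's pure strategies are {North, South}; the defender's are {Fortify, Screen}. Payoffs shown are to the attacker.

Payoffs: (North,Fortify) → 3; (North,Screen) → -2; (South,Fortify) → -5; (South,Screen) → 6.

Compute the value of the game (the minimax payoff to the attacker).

1/2

Row minima: North → -2, South → -5; maximin = -2.
Column maxima: Fortify → 3, Screen → 6; minimax = 3.
-2 ≠ 3, so there is no saddle point; optimal play is mixed.
Let the attacker play North with probability p. Expected payoff against Fortify: 3p + (-5)(1−p) = 8p − 5; against Screen: (-2)p + 6(1−p) = −8p + 6.
Setting these equal: 8p − 5 = −8p + 6 ⇒ 16p = 11 ⇒ p = 11/16, and the value is (8)·(11/16) − 5 = 1/2.
For the defender: with q = P(Fortify), equating North's and South's payoffs gives 5q − 2 = −11q + 6 ⇒ q = 1/2.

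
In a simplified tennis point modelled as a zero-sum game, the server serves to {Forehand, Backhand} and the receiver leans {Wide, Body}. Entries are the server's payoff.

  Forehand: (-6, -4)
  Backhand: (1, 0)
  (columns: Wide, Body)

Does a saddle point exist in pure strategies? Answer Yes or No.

Yes

Row minima: Forehand → -6, Backhand → 0; maximin = 0.
Column maxima: Wide → 1, Body → 0; minimax = 0.
maximin = minimax = 0, so a saddle point exists.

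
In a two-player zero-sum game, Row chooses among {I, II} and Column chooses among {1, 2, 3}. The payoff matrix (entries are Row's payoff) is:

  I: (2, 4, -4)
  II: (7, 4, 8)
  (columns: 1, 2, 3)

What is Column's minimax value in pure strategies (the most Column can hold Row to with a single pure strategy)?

Column maxima: 1 → 7, 2 → 4, 3 → 8.
The smallest of these is 4.

4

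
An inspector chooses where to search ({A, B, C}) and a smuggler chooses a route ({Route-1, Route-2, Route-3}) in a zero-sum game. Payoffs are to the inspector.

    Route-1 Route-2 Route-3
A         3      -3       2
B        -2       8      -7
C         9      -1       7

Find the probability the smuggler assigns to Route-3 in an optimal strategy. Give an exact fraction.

Row minima: A → -3, B → -7, C → -1; maximin = -1.
Column maxima: Route-1 → 9, Route-2 → 8, Route-3 → 7; minimax = 7.
-1 ≠ 7, so there is no saddle point; optimal play is mixed.
A is strictly dominated by C, so the inspector never plays it.
Route-1 is strictly dominated by Route-3 (it gives the inspector strictly more in every row), so the smuggler never plays it.
On the remaining 2×2 (B, C vs Route-2, Route-3):
Let the inspector play B with probability p. Expected payoff against Route-2: 8p + (-1)(1−p) = 9p − 1; against Route-3: (-7)p + 7(1−p) = −14p + 7.
Setting these equal: 9p − 1 = −14p + 7 ⇒ 23p = 8 ⇒ p = 8/23, and the value is (9)·(8/23) − 1 = 49/23.
For the smuggler: with q = P(Route-2), equating B's and C's payoffs gives 15q − 7 = −8q + 7 ⇒ q = 14/23.

9/23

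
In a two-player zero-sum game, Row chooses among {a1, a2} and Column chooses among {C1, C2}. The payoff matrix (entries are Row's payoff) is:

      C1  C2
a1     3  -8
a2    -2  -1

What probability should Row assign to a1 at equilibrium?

Row minima: a1 → -8, a2 → -2; maximin = -2.
Column maxima: C1 → 3, C2 → -1; minimax = -1.
-2 ≠ -1, so there is no saddle point; optimal play is mixed.
Let Row play a1 with probability p. Expected payoff against C1: 3p + (-2)(1−p) = 5p − 2; against C2: (-8)p + (-1)(1−p) = −7p − 1.
Setting these equal: 5p − 2 = −7p − 1 ⇒ 12p = 1 ⇒ p = 1/12, and the value is (5)·(1/12) − 2 = -19/12.
For Column: with q = P(C1), equating a1's and a2's payoffs gives 11q − 8 = −q − 1 ⇒ q = 7/12.

1/12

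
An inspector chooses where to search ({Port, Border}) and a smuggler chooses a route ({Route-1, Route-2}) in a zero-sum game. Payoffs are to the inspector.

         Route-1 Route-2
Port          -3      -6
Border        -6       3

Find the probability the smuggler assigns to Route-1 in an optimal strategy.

3/4

Row minima: Port → -6, Border → -6; maximin = -6.
Column maxima: Route-1 → -3, Route-2 → 3; minimax = -3.
-6 ≠ -3, so there is no saddle point; optimal play is mixed.
Let the inspector play Port with probability p. Expected payoff against Route-1: (-3)p + (-6)(1−p) = 3p − 6; against Route-2: (-6)p + 3(1−p) = −9p + 3.
Setting these equal: 3p − 6 = −9p + 3 ⇒ 12p = 9 ⇒ p = 3/4, and the value is (3)·(3/4) − 6 = -15/4.
For the smuggler: with q = P(Route-1), equating Port's and Border's payoffs gives 3q − 6 = −9q + 3 ⇒ q = 3/4.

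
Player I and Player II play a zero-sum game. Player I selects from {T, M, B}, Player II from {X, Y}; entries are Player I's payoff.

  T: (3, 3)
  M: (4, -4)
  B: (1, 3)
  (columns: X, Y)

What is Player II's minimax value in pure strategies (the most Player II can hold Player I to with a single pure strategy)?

3

Column maxima: X → 4, Y → 3.
The smallest of these is 3.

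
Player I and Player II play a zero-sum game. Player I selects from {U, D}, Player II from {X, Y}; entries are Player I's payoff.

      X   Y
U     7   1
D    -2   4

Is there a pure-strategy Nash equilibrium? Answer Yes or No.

Row minima: U → 1, D → -2; maximin = 1.
Column maxima: X → 7, Y → 4; minimax = 4.
1 ≠ 4, so no pure-strategy equilibrium exists.

No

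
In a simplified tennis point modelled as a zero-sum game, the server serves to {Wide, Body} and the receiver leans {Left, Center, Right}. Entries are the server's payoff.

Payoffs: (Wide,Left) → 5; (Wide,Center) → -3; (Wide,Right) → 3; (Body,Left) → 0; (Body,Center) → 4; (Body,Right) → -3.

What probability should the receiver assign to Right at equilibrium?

Row minima: Wide → -3, Body → -3; maximin = -3.
Column maxima: Left → 5, Center → 4, Right → 3; minimax = 3.
-3 ≠ 3, so there is no saddle point; optimal play is mixed.
Left is strictly dominated by Right (it gives the server strictly more in every row), so the receiver never plays it.
On the remaining 2×2 (Wide, Body vs Center, Right):
Let the server play Wide with probability p. Expected payoff against Center: (-3)p + 4(1−p) = −7p + 4; against Right: 3p + (-3)(1−p) = 6p − 3.
Setting these equal: −7p + 4 = 6p − 3 ⇒ −13p = -7 ⇒ p = 7/13, and the value is (-7)·(7/13) + 4 = 3/13.
For the receiver: with q = P(Center), equating Wide's and Body's payoffs gives −6q + 3 = 7q − 3 ⇒ q = 6/13.

7/13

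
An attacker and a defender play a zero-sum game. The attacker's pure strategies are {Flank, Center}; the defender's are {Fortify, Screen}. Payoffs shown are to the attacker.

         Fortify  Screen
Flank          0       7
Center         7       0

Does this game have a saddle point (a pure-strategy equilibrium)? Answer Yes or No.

Row minima: Flank → 0, Center → 0; maximin = 0.
Column maxima: Fortify → 7, Screen → 7; minimax = 7.
0 ≠ 7, so no pure-strategy equilibrium exists.

No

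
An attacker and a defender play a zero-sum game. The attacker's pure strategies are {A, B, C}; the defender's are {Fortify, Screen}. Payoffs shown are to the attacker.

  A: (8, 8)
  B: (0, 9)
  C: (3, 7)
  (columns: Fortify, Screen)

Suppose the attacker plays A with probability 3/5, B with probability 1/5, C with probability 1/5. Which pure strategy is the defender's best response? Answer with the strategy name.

Fortify

If the defender plays Fortify, the attacker's expected payoff is (3/5)·8 + (1/5)·0 + (1/5)·3 = 27/5.
If the defender plays Screen, the attacker's expected payoff is (3/5)·8 + (1/5)·9 + (1/5)·7 = 8.
The defender minimizes the attacker's payoff; the smallest is 27/5, so the best response is Fortify.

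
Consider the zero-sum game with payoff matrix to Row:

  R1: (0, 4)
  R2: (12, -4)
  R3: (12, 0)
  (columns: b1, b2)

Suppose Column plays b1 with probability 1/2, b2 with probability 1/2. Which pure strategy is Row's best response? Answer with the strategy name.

Expected payoff of R1: (1/2)·0 + (1/2)·4 = 2.
Expected payoff of R2: (1/2)·12 + (1/2)·(-4) = 4.
Expected payoff of R3: (1/2)·12 + (1/2)·0 = 6.
The largest is 6, so Row's best response is R3.

R3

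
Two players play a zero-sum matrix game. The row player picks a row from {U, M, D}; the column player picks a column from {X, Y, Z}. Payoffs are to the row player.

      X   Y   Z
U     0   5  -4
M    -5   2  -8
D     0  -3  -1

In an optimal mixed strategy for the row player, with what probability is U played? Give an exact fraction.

2/11

Row minima: U → -4, M → -8, D → -3; maximin = -3.
Column maxima: X → 0, Y → 5, Z → -1; minimax = -1.
-3 ≠ -1, so there is no saddle point; optimal play is mixed.
M is strictly dominated by U, so the row player never plays it.
X is strictly dominated by Z (it gives the row player strictly more in every row), so the column player never plays it.
On the remaining 2×2 (U, D vs Y, Z):
Let the row player play U with probability p. Expected payoff against Y: 5p + (-3)(1−p) = 8p − 3; against Z: (-4)p + (-1)(1−p) = −3p − 1.
Setting these equal: 8p − 3 = −3p − 1 ⇒ 11p = 2 ⇒ p = 2/11, and the value is (8)·(2/11) − 3 = -17/11.
For the column player: with q = P(Y), equating U's and D's payoffs gives 9q − 4 = −2q − 1 ⇒ q = 3/11.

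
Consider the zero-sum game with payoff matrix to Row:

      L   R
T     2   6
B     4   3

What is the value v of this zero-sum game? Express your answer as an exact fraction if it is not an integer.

Row minima: T → 2, B → 3; maximin = 3.
Column maxima: L → 4, R → 6; minimax = 4.
3 ≠ 4, so there is no saddle point; optimal play is mixed.
Let Row play T with probability p. Expected payoff against L: 2p + 4(1−p) = −2p + 4; against R: 6p + 3(1−p) = 3p + 3.
Setting these equal: −2p + 4 = 3p + 3 ⇒ −5p = -1 ⇒ p = 1/5, and the value is (-2)·(1/5) + 4 = 18/5.
For Column: with q = P(L), equating T's and B's payoffs gives −4q + 6 = q + 3 ⇒ q = 3/5.

18/5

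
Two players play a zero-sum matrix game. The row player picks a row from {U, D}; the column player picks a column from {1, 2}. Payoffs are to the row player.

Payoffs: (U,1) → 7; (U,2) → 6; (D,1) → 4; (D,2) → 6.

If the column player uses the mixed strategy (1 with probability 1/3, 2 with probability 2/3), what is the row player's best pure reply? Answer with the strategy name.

U

Expected payoff of U: (1/3)·7 + (2/3)·6 = 19/3.
Expected payoff of D: (1/3)·4 + (2/3)·6 = 16/3.
The largest is 19/3, so the row player's best response is U.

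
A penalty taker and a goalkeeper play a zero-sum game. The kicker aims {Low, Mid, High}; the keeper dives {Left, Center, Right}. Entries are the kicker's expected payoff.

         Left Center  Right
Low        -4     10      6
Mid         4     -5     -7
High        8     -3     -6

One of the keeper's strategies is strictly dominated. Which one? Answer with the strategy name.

Right holds the kicker's payoff strictly below Center in every row: 6 < 10, -7 < -5, -6 < -3.
So Center is strictly dominated for the keeper.

Center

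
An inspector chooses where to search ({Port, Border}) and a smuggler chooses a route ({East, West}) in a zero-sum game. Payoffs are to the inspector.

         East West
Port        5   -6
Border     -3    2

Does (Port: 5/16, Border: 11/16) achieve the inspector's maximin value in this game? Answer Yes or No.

Against East this mix gives (5/16)·5 + (11/16)·(-3) = -1/2.
Against West this mix gives (5/16)·(-6) + (11/16)·2 = -1/2.
All of the smuggler's active replies (East, West) yield -1/2, and no column does worse for the inspector. The mix makes the smuggler indifferent and guarantees -1/2, so it is optimal.

Yes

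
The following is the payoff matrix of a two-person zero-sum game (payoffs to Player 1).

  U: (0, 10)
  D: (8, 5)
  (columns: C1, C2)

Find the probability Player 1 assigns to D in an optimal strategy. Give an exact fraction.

10/13

Row minima: U → 0, D → 5; maximin = 5.
Column maxima: C1 → 8, C2 → 10; minimax = 8.
5 ≠ 8, so there is no saddle point; optimal play is mixed.
Let Player 1 play U with probability p. Expected payoff against C1: 0p + 8(1−p) = −8p + 8; against C2: 10p + 5(1−p) = 5p + 5.
Setting these equal: −8p + 8 = 5p + 5 ⇒ −13p = -3 ⇒ p = 3/13, and the value is (-8)·(3/13) + 8 = 80/13.
For Player 2: with q = P(C1), equating U's and D's payoffs gives −10q + 10 = 3q + 5 ⇒ q = 5/13.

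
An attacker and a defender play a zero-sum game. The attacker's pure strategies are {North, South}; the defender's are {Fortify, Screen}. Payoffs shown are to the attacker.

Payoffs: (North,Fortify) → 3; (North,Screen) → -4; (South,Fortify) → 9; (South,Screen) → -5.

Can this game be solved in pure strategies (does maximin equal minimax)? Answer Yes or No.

Yes

Row minima: North → -4, South → -5; maximin = -4.
Column maxima: Fortify → 9, Screen → -4; minimax = -4.
maximin = minimax = -4, so a saddle point exists.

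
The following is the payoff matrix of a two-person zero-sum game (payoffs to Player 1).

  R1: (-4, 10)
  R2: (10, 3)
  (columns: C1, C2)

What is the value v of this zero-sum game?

Row minima: R1 → -4, R2 → 3; maximin = 3.
Column maxima: C1 → 10, C2 → 10; minimax = 10.
3 ≠ 10, so there is no saddle point; optimal play is mixed.
Let Player 1 play R1 with probability p. Expected payoff against C1: (-4)p + 10(1−p) = −14p + 10; against C2: 10p + 3(1−p) = 7p + 3.
Setting these equal: −14p + 10 = 7p + 3 ⇒ −21p = -7 ⇒ p = 1/3, and the value is (-14)·(1/3) + 10 = 16/3.
For Player 2: with q = P(C1), equating R1's and R2's payoffs gives −14q + 10 = 7q + 3 ⇒ q = 1/3.

16/3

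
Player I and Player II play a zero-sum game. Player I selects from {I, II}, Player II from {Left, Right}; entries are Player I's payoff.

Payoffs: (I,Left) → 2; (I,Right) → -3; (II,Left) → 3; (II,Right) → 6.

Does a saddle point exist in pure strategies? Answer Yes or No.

Row minima: I → -3, II → 3; maximin = 3.
Column maxima: Left → 3, Right → 6; minimax = 3.
maximin = minimax = 3, so a saddle point exists.

Yes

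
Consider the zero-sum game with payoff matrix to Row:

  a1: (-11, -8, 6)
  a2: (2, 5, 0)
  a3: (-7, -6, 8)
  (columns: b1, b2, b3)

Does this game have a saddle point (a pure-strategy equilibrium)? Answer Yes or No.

Row minima: a1 → -11, a2 → 0, a3 → -7; maximin = 0.
Column maxima: b1 → 2, b2 → 5, b3 → 8; minimax = 2.
0 ≠ 2, so no pure-strategy equilibrium exists.

No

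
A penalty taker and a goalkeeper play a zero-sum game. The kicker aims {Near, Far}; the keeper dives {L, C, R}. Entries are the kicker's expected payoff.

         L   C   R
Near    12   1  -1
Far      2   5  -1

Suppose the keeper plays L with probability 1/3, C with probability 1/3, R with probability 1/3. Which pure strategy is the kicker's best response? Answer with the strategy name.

Expected payoff of Near: (1/3)·12 + (1/3)·1 + (1/3)·(-1) = 4.
Expected payoff of Far: (1/3)·2 + (1/3)·5 + (1/3)·(-1) = 2.
The largest is 4, so the kicker's best response is Near.

Near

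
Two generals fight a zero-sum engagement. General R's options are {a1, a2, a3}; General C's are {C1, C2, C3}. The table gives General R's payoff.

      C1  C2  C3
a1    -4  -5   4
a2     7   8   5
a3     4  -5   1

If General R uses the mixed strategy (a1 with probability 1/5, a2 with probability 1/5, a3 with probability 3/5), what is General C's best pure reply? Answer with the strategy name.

C2

If General C plays C1, General R's expected payoff is (1/5)·(-4) + (1/5)·7 + (3/5)·4 = 3.
If General C plays C2, General R's expected payoff is (1/5)·(-5) + (1/5)·8 + (3/5)·(-5) = -12/5.
If General C plays C3, General R's expected payoff is (1/5)·4 + (1/5)·5 + (3/5)·1 = 12/5.
General C minimizes General R's payoff; the smallest is -12/5, so the best response is C2.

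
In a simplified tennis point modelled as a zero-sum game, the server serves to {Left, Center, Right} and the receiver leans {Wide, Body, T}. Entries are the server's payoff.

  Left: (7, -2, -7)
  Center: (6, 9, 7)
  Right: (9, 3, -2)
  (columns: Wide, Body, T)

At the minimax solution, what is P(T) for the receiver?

1/4

Row minima: Left → -7, Center → 6, Right → -2; maximin = 6.
Column maxima: Wide → 9, Body → 9, T → 7; minimax = 7.
6 ≠ 7, so there is no saddle point; optimal play is mixed.
Left is strictly dominated by Right, so the server never plays it.
Body is strictly dominated by T (it gives the server strictly more in every row), so the receiver never plays it.
On the remaining 2×2 (Center, Right vs Wide, T):
Let the server play Center with probability p. Expected payoff against Wide: 6p + 9(1−p) = −3p + 9; against T: 7p + (-2)(1−p) = 9p − 2.
Setting these equal: −3p + 9 = 9p − 2 ⇒ −12p = -11 ⇒ p = 11/12, and the value is (-3)·(11/12) + 9 = 25/4.
For the receiver: with q = P(Wide), equating Center's and Right's payoffs gives −q + 7 = 11q − 2 ⇒ q = 3/4.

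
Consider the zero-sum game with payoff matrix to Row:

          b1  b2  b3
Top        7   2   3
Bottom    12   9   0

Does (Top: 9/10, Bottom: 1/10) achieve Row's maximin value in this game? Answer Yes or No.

Against b1 this mix gives (9/10)·7 + (1/10)·12 = 15/2.
Against b2 this mix gives (9/10)·2 + (1/10)·9 = 27/10.
Against b3 this mix gives (9/10)·3 + (1/10)·0 = 27/10.
All of Column's active replies (b2, b3) yield 27/10, and no column does worse for Row. The mix makes Column indifferent and guarantees 27/10, so it is optimal.

Yes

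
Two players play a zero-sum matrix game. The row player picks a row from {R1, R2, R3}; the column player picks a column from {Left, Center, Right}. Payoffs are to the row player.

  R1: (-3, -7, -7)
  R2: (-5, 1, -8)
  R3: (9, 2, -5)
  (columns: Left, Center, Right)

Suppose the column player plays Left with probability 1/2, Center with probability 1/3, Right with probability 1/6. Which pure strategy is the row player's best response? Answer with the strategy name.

R3

Expected payoff of R1: (1/2)·(-3) + (1/3)·(-7) + (1/6)·(-7) = -5.
Expected payoff of R2: (1/2)·(-5) + (1/3)·1 + (1/6)·(-8) = -7/2.
Expected payoff of R3: (1/2)·9 + (1/3)·2 + (1/6)·(-5) = 13/3.
The largest is 13/3, so the row player's best response is R3.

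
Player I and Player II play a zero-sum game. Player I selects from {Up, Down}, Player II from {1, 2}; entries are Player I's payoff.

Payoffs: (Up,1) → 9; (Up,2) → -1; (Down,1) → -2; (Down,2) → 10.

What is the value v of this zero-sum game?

4

Row minima: Up → -1, Down → -2; maximin = -1.
Column maxima: 1 → 9, 2 → 10; minimax = 9.
-1 ≠ 9, so there is no saddle point; optimal play is mixed.
Let Player I play Up with probability p. Expected payoff against 1: 9p + (-2)(1−p) = 11p − 2; against 2: (-1)p + 10(1−p) = −11p + 10.
Setting these equal: 11p − 2 = −11p + 10 ⇒ 22p = 12 ⇒ p = 6/11, and the value is (11)·(6/11) − 2 = 4.
For Player II: with q = P(1), equating Up's and Down's payoffs gives 10q − 1 = −12q + 10 ⇒ q = 1/2.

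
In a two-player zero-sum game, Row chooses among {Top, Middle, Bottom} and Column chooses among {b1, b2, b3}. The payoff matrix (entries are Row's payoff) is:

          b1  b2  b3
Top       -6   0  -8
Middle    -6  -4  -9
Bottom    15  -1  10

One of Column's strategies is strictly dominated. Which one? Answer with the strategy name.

b1

b3 holds Row's payoff strictly below b1 in every row: -8 < -6, -9 < -6, 10 < 15.
So b1 is strictly dominated for Column.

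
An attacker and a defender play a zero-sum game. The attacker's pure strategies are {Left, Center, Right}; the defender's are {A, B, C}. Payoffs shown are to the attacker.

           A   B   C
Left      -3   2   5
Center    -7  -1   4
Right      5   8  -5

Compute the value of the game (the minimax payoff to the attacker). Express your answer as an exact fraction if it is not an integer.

Row minima: Left → -3, Center → -7, Right → -5; maximin = -3.
Column maxima: A → 5, B → 8, C → 5; minimax = 5.
-3 ≠ 5, so there is no saddle point; optimal play is mixed.
Center is strictly dominated by Left, so the attacker never plays it.
B is strictly dominated by A (it gives the attacker strictly more in every row), so the defender never plays it.
On the remaining 2×2 (Left, Right vs A, C):
Let the attacker play Left with probability p. Expected payoff against A: (-3)p + 5(1−p) = −8p + 5; against C: 5p + (-5)(1−p) = 10p − 5.
Setting these equal: −8p + 5 = 10p − 5 ⇒ −18p = -10 ⇒ p = 5/9, and the value is (-8)·(5/9) + 5 = 5/9.
For the defender: with q = P(A), equating Left's and Right's payoffs gives −8q + 5 = 10q − 5 ⇒ q = 5/9.

5/9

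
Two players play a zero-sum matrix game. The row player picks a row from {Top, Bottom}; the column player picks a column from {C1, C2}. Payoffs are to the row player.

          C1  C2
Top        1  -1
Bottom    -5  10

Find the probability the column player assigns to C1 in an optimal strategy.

Row minima: Top → -1, Bottom → -5; maximin = -1.
Column maxima: C1 → 1, C2 → 10; minimax = 1.
-1 ≠ 1, so there is no saddle point; optimal play is mixed.
Let the row player play Top with probability p. Expected payoff against C1: 1p + (-5)(1−p) = 6p − 5; against C2: (-1)p + 10(1−p) = −11p + 10.
Setting these equal: 6p − 5 = −11p + 10 ⇒ 17p = 15 ⇒ p = 15/17, and the value is (6)·(15/17) − 5 = 5/17.
For the column player: with q = P(C1), equating Top's and Bottom's payoffs gives 2q − 1 = −15q + 10 ⇒ q = 11/17.

11/17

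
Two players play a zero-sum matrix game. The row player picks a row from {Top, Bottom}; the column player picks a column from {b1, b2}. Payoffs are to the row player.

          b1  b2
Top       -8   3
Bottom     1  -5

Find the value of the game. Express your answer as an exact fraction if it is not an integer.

-37/17

Row minima: Top → -8, Bottom → -5; maximin = -5.
Column maxima: b1 → 1, b2 → 3; minimax = 1.
-5 ≠ 1, so there is no saddle point; optimal play is mixed.
Let the row player play Top with probability p. Expected payoff against b1: (-8)p + 1(1−p) = −9p + 1; against b2: 3p + (-5)(1−p) = 8p − 5.
Setting these equal: −9p + 1 = 8p − 5 ⇒ −17p = -6 ⇒ p = 6/17, and the value is (-9)·(6/17) + 1 = -37/17.
For the column player: with q = P(b1), equating Top's and Bottom's payoffs gives −11q + 3 = 6q − 5 ⇒ q = 8/17.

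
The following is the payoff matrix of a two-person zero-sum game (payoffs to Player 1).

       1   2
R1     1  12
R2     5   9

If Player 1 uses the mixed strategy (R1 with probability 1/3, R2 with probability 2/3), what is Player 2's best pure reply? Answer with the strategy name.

If Player 2 plays 1, Player 1's expected payoff is (1/3)·1 + (2/3)·5 = 11/3.
If Player 2 plays 2, Player 1's expected payoff is (1/3)·12 + (2/3)·9 = 10.
Player 2 minimizes Player 1's payoff; the smallest is 11/3, so the best response is 1.

1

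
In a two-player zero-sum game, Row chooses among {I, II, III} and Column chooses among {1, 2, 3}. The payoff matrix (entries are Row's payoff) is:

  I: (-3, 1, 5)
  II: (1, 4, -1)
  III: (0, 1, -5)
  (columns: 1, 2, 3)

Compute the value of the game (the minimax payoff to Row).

1/5

Row minima: I → -3, II → -1, III → -5; maximin = -1.
Column maxima: 1 → 1, 2 → 4, 3 → 5; minimax = 1.
-1 ≠ 1, so there is no saddle point; optimal play is mixed.
III is strictly dominated by II, so Row never plays it.
2 is strictly dominated by 1 (it gives Row strictly more in every row), so Column never plays it.
On the remaining 2×2 (I, II vs 1, 3):
Let Row play I with probability p. Expected payoff against 1: (-3)p + 1(1−p) = −4p + 1; against 3: 5p + (-1)(1−p) = 6p − 1.
Setting these equal: −4p + 1 = 6p − 1 ⇒ −10p = -2 ⇒ p = 1/5, and the value is (-4)·(1/5) + 1 = 1/5.
For Column: with q = P(1), equating I's and II's payoffs gives −8q + 5 = 2q − 1 ⇒ q = 3/5.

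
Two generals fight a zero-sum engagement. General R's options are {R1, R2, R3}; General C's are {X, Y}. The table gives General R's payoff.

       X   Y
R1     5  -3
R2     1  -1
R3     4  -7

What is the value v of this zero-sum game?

Row minima: R1 → -3, R2 → -1, R3 → -7; maximin = -1.
Column maxima: X → 5, Y → -1; minimax = -1.
Since maximin = minimax = -1, there is a saddle point and the value is -1.

-1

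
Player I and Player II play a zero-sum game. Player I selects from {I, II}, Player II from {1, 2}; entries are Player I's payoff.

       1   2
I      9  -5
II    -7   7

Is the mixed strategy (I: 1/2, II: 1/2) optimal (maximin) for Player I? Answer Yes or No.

Yes

Against 1 this mix gives (1/2)·9 + (1/2)·(-7) = 1.
Against 2 this mix gives (1/2)·(-5) + (1/2)·7 = 1.
All of Player II's active replies (1, 2) yield 1, and no column does worse for Player I. The mix makes Player II indifferent and guarantees 1, so it is optimal.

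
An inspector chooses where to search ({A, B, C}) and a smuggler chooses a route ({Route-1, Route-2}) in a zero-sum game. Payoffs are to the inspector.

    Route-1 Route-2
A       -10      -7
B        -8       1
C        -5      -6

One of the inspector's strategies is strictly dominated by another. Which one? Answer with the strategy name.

B gives a strictly higher payoff than A against every column: -8 > -10, 1 > -7.
So A is strictly dominated and the inspector never plays it.

A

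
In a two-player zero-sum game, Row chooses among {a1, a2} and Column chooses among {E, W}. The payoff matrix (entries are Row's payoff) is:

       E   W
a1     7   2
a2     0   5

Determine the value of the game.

7/2

Row minima: a1 → 2, a2 → 0; maximin = 2.
Column maxima: E → 7, W → 5; minimax = 5.
2 ≠ 5, so there is no saddle point; optimal play is mixed.
Let Row play a1 with probability p. Expected payoff against E: 7p + 0(1−p) = 7p; against W: 2p + 5(1−p) = −3p + 5.
Setting these equal: 7p = −3p + 5 ⇒ 10p = 5 ⇒ p = 1/2, and the value is (7)·(1/2) = 7/2.
For Column: with q = P(E), equating a1's and a2's payoffs gives 5q + 2 = −5q + 5 ⇒ q = 3/10.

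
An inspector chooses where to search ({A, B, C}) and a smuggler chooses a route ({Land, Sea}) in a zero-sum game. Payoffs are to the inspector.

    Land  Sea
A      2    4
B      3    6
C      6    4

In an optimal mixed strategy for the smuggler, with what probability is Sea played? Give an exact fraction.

3/5

Row minima: A → 2, B → 3, C → 4; maximin = 4.
Column maxima: Land → 6, Sea → 6; minimax = 6.
4 ≠ 6, so there is no saddle point; optimal play is mixed.
A is strictly dominated by B, so the inspector never plays it.
On the remaining 2×2 (B, C vs Land, Sea):
Let the inspector play B with probability p. Expected payoff against Land: 3p + 6(1−p) = −3p + 6; against Sea: 6p + 4(1−p) = 2p + 4.
Setting these equal: −3p + 6 = 2p + 4 ⇒ −5p = -2 ⇒ p = 2/5, and the value is (-3)·(2/5) + 6 = 24/5.
For the smuggler: with q = P(Land), equating B's and C's payoffs gives −3q + 6 = 2q + 4 ⇒ q = 2/5.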